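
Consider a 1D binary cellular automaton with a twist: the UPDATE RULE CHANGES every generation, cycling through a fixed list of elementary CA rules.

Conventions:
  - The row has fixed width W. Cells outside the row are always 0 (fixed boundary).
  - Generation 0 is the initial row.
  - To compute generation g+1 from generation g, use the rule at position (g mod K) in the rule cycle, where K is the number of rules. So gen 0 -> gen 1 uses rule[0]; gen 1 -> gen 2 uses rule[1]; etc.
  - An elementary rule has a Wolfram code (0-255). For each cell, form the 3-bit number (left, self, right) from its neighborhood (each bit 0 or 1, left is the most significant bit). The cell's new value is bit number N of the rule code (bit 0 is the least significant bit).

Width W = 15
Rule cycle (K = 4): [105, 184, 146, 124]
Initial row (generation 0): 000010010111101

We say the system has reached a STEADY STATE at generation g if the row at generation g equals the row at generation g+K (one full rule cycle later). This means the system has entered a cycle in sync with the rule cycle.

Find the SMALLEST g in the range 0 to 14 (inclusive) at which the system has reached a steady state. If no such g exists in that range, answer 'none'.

Answer: none

Derivation:
Gen 0: 000010010111101
Gen 1 (rule 105): 111000001100110
Gen 2 (rule 184): 110100001010101
Gen 3 (rule 146): 000010010000000
Gen 4 (rule 124): 000011011000000
Gen 5 (rule 105): 111011111011111
Gen 6 (rule 184): 110111110111110
Gen 7 (rule 146): 000011100011101
Gen 8 (rule 124): 000010110010111
Gen 9 (rule 105): 111001110001101
Gen 10 (rule 184): 110101101001010
Gen 11 (rule 146): 000000000110001
Gen 12 (rule 124): 000000000111001
Gen 13 (rule 105): 111111110101000
Gen 14 (rule 184): 111111101010100
Gen 15 (rule 146): 011111000000010
Gen 16 (rule 124): 010001100000011
Gen 17 (rule 105): 000101101111011
Gen 18 (rule 184): 000011011110110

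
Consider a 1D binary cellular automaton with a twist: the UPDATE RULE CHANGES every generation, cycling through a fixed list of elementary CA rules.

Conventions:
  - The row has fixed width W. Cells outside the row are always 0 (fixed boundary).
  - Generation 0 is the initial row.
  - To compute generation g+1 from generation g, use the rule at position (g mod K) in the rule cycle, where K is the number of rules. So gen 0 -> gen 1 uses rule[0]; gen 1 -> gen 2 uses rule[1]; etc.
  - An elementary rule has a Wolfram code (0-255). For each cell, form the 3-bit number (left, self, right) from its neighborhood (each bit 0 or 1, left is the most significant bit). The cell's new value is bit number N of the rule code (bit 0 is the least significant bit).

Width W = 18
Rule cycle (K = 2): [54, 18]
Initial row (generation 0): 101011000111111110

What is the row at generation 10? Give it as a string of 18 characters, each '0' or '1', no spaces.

Answer: 001011010100000010

Derivation:
Gen 0: 101011000111111110
Gen 1 (rule 54): 111100101000000001
Gen 2 (rule 18): 000011000100000010
Gen 3 (rule 54): 000100101110000111
Gen 4 (rule 18): 001011000001001000
Gen 5 (rule 54): 011100100011111100
Gen 6 (rule 18): 100011010100000010
Gen 7 (rule 54): 110100111110000111
Gen 8 (rule 18): 000011000001001000
Gen 9 (rule 54): 000100100011111100
Gen 10 (rule 18): 001011010100000010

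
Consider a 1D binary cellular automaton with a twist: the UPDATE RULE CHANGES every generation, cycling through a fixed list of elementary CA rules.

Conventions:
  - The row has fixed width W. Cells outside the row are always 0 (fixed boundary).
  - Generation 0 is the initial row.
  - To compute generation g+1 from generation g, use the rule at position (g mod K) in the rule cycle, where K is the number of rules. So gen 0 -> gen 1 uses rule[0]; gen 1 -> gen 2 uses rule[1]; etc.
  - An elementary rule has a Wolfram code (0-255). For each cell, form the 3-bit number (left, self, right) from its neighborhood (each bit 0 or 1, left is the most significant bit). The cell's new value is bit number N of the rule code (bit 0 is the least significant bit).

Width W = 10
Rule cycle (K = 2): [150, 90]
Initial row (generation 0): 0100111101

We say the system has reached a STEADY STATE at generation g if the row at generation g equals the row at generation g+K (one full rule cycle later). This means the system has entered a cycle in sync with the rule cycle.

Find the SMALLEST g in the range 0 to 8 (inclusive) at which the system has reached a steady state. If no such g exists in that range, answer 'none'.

Answer: none

Derivation:
Gen 0: 0100111101
Gen 1 (rule 150): 1111011001
Gen 2 (rule 90): 1001011110
Gen 3 (rule 150): 1111001101
Gen 4 (rule 90): 1001111100
Gen 5 (rule 150): 1110111010
Gen 6 (rule 90): 1010101001
Gen 7 (rule 150): 1010101111
Gen 8 (rule 90): 0000001001
Gen 9 (rule 150): 0000011111
Gen 10 (rule 90): 0000110001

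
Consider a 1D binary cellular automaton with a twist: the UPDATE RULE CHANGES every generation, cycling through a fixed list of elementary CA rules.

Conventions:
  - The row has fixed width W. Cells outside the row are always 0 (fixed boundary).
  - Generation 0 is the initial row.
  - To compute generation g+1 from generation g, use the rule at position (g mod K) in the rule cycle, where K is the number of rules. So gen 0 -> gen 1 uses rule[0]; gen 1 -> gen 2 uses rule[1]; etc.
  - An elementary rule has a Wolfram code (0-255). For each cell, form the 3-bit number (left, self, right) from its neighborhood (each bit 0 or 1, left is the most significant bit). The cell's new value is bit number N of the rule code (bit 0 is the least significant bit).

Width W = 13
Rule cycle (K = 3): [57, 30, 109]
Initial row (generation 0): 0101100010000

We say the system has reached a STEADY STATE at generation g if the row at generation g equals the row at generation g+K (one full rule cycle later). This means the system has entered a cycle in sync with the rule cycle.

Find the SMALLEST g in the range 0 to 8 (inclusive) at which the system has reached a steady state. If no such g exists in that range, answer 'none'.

Answer: none

Derivation:
Gen 0: 0101100010000
Gen 1 (rule 57): 0011011001111
Gen 2 (rule 30): 0110010111000
Gen 3 (rule 109): 0110011101011
Gen 4 (rule 57): 0101010010110
Gen 5 (rule 30): 1101011110101
Gen 6 (rule 109): 1111110011111
Gen 7 (rule 57): 1000001010000
Gen 8 (rule 30): 1100011011000
Gen 9 (rule 109): 1101011111011
Gen 10 (rule 57): 1010110000110
Gen 11 (rule 30): 1010101001101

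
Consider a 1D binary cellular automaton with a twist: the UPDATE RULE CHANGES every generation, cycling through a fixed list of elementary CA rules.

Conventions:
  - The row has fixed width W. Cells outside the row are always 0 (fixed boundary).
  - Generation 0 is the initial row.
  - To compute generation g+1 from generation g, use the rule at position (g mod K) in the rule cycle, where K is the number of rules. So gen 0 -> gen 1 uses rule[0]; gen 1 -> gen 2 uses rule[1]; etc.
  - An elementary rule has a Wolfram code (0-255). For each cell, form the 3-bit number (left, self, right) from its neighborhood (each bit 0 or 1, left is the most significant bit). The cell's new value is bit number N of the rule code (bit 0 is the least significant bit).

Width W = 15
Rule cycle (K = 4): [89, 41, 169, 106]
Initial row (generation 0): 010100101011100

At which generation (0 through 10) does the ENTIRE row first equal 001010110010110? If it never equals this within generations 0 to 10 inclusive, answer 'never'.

Gen 0: 010100101011100
Gen 1 (rule 89): 000010000010111
Gen 2 (rule 41): 111000111001100
Gen 3 (rule 169): 110010110001001
Gen 4 (rule 106): 110101110010010
Gen 5 (rule 89): 110001011001001
Gen 6 (rule 41): 100100110000000
Gen 7 (rule 169): 000000100111111
Gen 8 (rule 106): 000001001100001
Gen 9 (rule 89): 111100101111100
Gen 10 (rule 41): 100000011000001

Answer: never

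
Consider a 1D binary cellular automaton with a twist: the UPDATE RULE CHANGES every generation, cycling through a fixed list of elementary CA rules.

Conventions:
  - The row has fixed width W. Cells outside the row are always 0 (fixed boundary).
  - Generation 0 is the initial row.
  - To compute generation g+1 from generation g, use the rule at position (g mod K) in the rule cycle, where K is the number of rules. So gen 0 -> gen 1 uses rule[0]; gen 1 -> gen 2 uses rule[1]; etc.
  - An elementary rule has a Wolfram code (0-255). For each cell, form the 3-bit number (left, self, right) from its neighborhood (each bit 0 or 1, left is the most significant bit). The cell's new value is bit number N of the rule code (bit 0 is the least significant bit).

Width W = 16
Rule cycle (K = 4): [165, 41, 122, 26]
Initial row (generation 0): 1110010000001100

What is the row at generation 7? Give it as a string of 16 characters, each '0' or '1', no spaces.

Answer: 0000111100000101

Derivation:
Gen 0: 1110010000001100
Gen 1 (rule 165): 0100010111100001
Gen 2 (rule 41): 0001001100001100
Gen 3 (rule 122): 0010111110011110
Gen 4 (rule 26): 0100100001110001
Gen 5 (rule 165): 0100101100100101
Gen 6 (rule 41): 0000011000000010
Gen 7 (rule 122): 0000111100000101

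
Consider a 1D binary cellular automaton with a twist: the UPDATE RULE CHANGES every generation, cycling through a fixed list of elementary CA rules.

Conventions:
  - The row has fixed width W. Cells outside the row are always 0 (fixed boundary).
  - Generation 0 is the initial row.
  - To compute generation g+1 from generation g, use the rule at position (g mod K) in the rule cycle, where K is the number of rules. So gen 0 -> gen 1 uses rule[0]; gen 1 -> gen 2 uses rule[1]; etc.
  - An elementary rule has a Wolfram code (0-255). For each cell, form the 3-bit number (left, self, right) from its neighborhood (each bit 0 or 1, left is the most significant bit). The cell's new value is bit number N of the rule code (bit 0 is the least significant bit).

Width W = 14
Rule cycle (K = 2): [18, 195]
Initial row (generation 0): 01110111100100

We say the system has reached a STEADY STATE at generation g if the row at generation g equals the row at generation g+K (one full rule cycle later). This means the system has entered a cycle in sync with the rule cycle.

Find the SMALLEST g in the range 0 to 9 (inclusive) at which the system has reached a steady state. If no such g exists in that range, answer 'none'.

Answer: 7

Derivation:
Gen 0: 01110111100100
Gen 1 (rule 18): 10000000011010
Gen 2 (rule 195): 00111111101000
Gen 3 (rule 18): 01000000000100
Gen 4 (rule 195): 10011111111001
Gen 5 (rule 18): 01100000000110
Gen 6 (rule 195): 10101111111010
Gen 7 (rule 18): 00000000000001
Gen 8 (rule 195): 11111111111110
Gen 9 (rule 18): 00000000000001
Gen 10 (rule 195): 11111111111110
Gen 11 (rule 18): 00000000000001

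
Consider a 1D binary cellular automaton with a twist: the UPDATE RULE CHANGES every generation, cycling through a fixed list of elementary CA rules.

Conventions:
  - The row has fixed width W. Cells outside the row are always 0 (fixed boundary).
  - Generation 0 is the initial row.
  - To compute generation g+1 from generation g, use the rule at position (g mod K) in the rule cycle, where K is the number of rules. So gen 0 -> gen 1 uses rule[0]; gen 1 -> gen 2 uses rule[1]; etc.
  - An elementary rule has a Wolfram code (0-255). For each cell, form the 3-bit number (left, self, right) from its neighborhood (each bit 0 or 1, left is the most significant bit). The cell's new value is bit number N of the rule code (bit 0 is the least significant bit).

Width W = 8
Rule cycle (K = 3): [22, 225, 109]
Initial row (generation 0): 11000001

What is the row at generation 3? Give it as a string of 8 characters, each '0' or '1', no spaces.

Answer: 10101001

Derivation:
Gen 0: 11000001
Gen 1 (rule 22): 00100011
Gen 2 (rule 225): 10001001
Gen 3 (rule 109): 10101001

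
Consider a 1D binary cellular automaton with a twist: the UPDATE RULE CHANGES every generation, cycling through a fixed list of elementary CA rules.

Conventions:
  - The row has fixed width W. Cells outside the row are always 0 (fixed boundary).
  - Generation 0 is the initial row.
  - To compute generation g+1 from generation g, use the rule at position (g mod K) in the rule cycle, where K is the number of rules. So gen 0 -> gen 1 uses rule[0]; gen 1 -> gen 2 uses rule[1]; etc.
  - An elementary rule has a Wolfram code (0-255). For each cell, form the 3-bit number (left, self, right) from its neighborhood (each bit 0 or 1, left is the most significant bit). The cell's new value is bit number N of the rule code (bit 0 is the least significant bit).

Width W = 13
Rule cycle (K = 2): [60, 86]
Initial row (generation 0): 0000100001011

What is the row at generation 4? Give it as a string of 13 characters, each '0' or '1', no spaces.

Gen 0: 0000100001011
Gen 1 (rule 60): 0000110001110
Gen 2 (rule 86): 0001011010011
Gen 3 (rule 60): 0001110111010
Gen 4 (rule 86): 0010010001011

Answer: 0010010001011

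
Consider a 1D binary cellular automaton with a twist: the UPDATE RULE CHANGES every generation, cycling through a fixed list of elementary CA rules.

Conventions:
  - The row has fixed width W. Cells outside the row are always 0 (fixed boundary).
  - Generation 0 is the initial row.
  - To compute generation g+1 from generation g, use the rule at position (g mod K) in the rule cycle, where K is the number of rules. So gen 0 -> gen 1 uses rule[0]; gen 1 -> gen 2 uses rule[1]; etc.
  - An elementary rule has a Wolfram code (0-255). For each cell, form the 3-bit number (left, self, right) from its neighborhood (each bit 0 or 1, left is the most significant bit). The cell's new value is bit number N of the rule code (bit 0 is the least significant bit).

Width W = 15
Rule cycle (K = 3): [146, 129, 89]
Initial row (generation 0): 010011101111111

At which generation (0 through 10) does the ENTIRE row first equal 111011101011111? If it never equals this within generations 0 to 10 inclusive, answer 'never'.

Gen 0: 010011101111111
Gen 1 (rule 146): 101101000111110
Gen 2 (rule 129): 000000010011100
Gen 3 (rule 89): 111111001010111
Gen 4 (rule 146): 011110110000010
Gen 5 (rule 129): 001100000111000
Gen 6 (rule 89): 101111110101111
Gen 7 (rule 146): 000111100000110
Gen 8 (rule 129): 110011001110000
Gen 9 (rule 89): 111011101011111
Gen 10 (rule 146): 010001000001110

Answer: 9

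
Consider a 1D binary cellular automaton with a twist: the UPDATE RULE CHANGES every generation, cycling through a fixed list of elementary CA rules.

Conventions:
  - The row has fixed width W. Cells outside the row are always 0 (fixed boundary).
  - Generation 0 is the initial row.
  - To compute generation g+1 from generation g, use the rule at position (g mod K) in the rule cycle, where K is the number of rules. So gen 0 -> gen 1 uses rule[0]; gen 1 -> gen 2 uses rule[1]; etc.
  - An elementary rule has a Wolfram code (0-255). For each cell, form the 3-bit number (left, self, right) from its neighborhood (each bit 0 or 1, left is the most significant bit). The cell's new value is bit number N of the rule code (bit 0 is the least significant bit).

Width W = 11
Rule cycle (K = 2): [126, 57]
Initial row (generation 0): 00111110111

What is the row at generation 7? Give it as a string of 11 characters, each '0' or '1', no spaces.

Answer: 11100000001

Derivation:
Gen 0: 00111110111
Gen 1 (rule 126): 01100011101
Gen 2 (rule 57): 01011010010
Gen 3 (rule 126): 11111111111
Gen 4 (rule 57): 10000000000
Gen 5 (rule 126): 11000000000
Gen 6 (rule 57): 10111111111
Gen 7 (rule 126): 11100000001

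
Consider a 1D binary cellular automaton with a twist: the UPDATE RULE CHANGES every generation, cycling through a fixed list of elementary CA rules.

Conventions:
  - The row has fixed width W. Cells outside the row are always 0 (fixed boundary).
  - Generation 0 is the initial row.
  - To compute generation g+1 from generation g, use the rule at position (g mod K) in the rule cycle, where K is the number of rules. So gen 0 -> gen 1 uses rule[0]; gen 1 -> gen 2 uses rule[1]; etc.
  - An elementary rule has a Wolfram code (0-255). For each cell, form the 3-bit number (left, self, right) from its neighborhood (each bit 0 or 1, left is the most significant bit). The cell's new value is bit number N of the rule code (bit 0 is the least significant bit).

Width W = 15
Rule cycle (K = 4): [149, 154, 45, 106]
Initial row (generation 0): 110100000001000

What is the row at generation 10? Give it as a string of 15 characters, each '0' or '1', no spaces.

Gen 0: 110100000001000
Gen 1 (rule 149): 000111111101111
Gen 2 (rule 154): 001111111001110
Gen 3 (rule 45): 101000000001000
Gen 4 (rule 106): 010000000010000
Gen 5 (rule 149): 011111111011111
Gen 6 (rule 154): 111111110011110
Gen 7 (rule 45): 100000000010000
Gen 8 (rule 106): 000000000100000
Gen 9 (rule 149): 111111110111111
Gen 10 (rule 154): 111111100111110

Answer: 111111100111110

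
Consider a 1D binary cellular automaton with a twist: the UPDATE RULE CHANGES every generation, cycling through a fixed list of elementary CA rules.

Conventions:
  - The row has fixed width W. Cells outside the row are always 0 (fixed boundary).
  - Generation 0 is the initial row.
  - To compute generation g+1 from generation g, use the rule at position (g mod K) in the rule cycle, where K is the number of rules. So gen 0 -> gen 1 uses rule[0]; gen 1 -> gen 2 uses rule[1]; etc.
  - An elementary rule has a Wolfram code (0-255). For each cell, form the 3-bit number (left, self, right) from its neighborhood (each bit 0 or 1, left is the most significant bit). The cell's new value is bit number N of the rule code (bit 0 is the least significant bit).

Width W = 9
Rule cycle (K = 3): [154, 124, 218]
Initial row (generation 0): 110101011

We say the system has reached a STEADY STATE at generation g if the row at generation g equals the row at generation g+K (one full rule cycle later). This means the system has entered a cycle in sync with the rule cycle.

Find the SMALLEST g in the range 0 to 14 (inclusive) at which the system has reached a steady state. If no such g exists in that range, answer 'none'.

Gen 0: 110101011
Gen 1 (rule 154): 100000010
Gen 2 (rule 124): 110000011
Gen 3 (rule 218): 111000111
Gen 4 (rule 154): 110101110
Gen 5 (rule 124): 111111011
Gen 6 (rule 218): 111111011
Gen 7 (rule 154): 111110010
Gen 8 (rule 124): 100011011
Gen 9 (rule 218): 010111011
Gen 10 (rule 154): 100110010
Gen 11 (rule 124): 110111011
Gen 12 (rule 218): 110111011
Gen 13 (rule 154): 100110010
Gen 14 (rule 124): 110111011
Gen 15 (rule 218): 110111011
Gen 16 (rule 154): 100110010
Gen 17 (rule 124): 110111011

Answer: 10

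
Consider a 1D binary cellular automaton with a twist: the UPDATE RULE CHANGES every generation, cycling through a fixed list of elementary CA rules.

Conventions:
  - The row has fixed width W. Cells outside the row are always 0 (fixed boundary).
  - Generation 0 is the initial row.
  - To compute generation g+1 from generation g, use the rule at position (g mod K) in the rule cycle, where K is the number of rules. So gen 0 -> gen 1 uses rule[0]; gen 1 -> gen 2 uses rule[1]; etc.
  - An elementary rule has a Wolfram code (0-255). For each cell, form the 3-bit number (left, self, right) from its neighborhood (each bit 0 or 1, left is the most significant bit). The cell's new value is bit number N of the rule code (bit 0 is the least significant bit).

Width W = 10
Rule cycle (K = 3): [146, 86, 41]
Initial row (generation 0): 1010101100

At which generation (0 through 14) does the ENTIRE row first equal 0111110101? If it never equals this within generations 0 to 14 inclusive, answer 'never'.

Answer: never

Derivation:
Gen 0: 1010101100
Gen 1 (rule 146): 0000000010
Gen 2 (rule 86): 0000000111
Gen 3 (rule 41): 1111110100
Gen 4 (rule 146): 0111100010
Gen 5 (rule 86): 1000110111
Gen 6 (rule 41): 0010101100
Gen 7 (rule 146): 0100000010
Gen 8 (rule 86): 1110000111
Gen 9 (rule 41): 1000110100
Gen 10 (rule 146): 0101000010
Gen 11 (rule 86): 1101100111
Gen 12 (rule 41): 1011000100
Gen 13 (rule 146): 0000101010
Gen 14 (rule 86): 0001101011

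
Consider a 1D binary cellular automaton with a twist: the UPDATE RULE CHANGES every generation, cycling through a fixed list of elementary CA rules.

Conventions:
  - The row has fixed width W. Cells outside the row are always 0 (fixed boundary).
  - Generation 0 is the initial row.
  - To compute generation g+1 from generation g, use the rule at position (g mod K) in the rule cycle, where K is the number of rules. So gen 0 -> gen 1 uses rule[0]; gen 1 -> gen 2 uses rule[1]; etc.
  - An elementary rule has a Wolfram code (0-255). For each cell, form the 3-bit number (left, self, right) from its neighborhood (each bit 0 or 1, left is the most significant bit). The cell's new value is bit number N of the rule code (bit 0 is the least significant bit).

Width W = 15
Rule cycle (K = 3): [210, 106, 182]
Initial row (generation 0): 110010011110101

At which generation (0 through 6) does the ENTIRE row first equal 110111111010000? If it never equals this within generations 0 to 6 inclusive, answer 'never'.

Gen 0: 110010011110101
Gen 1 (rule 210): 011101101110000
Gen 2 (rule 106): 110111111010000
Gen 3 (rule 182): 001011110111000
Gen 4 (rule 210): 010001110011100
Gen 5 (rule 106): 100011010110100
Gen 6 (rule 182): 110100111001110

Answer: 2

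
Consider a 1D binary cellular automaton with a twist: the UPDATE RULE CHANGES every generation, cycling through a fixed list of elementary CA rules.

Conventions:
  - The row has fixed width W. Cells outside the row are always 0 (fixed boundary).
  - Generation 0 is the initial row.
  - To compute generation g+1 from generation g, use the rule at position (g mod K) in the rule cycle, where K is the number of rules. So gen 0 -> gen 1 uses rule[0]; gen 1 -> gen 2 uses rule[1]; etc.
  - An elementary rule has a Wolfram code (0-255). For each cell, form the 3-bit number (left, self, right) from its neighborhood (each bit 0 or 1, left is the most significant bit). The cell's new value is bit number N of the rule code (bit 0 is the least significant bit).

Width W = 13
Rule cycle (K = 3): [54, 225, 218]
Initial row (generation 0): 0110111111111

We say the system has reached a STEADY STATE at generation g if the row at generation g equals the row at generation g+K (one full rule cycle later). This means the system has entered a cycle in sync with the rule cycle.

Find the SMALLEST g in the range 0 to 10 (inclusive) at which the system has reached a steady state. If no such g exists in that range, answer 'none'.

Gen 0: 0110111111111
Gen 1 (rule 54): 1001000000000
Gen 2 (rule 225): 0000011111111
Gen 3 (rule 218): 0000111111111
Gen 4 (rule 54): 0001000000000
Gen 5 (rule 225): 1100011111111
Gen 6 (rule 218): 1110111111111
Gen 7 (rule 54): 0001000000000
Gen 8 (rule 225): 1100011111111
Gen 9 (rule 218): 1110111111111
Gen 10 (rule 54): 0001000000000
Gen 11 (rule 225): 1100011111111
Gen 12 (rule 218): 1110111111111
Gen 13 (rule 54): 0001000000000

Answer: 4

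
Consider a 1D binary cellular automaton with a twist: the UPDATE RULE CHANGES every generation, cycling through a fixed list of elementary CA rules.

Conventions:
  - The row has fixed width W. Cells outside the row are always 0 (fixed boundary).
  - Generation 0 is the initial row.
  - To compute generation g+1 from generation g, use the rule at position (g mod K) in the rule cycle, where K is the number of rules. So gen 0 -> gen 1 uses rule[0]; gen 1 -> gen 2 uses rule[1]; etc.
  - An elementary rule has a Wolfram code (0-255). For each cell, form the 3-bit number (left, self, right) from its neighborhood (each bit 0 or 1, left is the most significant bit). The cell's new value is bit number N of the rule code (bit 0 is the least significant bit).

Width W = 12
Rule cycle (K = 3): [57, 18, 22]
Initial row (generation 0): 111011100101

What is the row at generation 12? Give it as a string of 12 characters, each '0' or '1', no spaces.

Answer: 000000000111

Derivation:
Gen 0: 111011100101
Gen 1 (rule 57): 100110010010
Gen 2 (rule 18): 011001101101
Gen 3 (rule 22): 100110000001
Gen 4 (rule 57): 010101111100
Gen 5 (rule 18): 100000000010
Gen 6 (rule 22): 110000000111
Gen 7 (rule 57): 101111110100
Gen 8 (rule 18): 000000000010
Gen 9 (rule 22): 000000000111
Gen 10 (rule 57): 111111110100
Gen 11 (rule 18): 000000000010
Gen 12 (rule 22): 000000000111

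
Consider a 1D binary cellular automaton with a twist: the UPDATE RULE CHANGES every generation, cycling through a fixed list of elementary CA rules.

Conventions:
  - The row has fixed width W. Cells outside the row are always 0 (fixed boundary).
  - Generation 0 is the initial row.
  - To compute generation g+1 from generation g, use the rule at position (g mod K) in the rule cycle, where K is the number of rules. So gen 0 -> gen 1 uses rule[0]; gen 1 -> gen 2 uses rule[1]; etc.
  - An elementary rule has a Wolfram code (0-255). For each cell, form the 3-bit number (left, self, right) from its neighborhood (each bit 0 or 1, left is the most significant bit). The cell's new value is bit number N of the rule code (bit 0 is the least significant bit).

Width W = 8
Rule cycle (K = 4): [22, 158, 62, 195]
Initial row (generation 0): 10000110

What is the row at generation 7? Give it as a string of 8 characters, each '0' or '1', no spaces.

Answer: 10100000

Derivation:
Gen 0: 10000110
Gen 1 (rule 22): 11001001
Gen 2 (rule 158): 10111111
Gen 3 (rule 62): 11100000
Gen 4 (rule 195): 01101111
Gen 5 (rule 22): 10000000
Gen 6 (rule 158): 11000000
Gen 7 (rule 62): 10100000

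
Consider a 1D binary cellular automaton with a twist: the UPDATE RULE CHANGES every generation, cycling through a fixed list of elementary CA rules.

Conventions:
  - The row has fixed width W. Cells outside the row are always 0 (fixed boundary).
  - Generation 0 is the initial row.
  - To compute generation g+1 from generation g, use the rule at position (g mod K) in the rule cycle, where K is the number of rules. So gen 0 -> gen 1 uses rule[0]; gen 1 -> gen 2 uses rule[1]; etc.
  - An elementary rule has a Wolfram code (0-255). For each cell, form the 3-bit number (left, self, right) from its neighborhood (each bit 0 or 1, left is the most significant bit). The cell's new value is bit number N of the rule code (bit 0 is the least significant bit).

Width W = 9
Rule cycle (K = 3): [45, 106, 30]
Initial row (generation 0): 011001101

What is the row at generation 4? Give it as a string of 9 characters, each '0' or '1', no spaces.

Answer: 101101101

Derivation:
Gen 0: 011001101
Gen 1 (rule 45): 010001011
Gen 2 (rule 106): 100010111
Gen 3 (rule 30): 110110100
Gen 4 (rule 45): 101101101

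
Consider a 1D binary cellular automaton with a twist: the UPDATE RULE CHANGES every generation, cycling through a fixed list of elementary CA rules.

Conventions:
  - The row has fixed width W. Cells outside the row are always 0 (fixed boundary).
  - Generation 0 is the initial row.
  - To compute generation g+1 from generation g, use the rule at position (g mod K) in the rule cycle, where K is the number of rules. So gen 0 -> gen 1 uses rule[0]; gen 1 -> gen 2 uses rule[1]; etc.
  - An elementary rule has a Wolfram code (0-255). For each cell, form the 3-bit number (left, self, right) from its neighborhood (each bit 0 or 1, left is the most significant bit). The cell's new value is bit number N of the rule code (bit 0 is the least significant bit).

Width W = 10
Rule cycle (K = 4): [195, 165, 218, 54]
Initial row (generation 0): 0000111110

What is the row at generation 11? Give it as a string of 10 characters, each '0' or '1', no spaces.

Answer: 1110111010

Derivation:
Gen 0: 0000111110
Gen 1 (rule 195): 1111011110
Gen 2 (rule 165): 0110101100
Gen 3 (rule 218): 1110001110
Gen 4 (rule 54): 0001010001
Gen 5 (rule 195): 1110000110
Gen 6 (rule 165): 0100110000
Gen 7 (rule 218): 1011111000
Gen 8 (rule 54): 1100000100
Gen 9 (rule 195): 0101111001
Gen 10 (rule 165): 0110110001
Gen 11 (rule 218): 1110111010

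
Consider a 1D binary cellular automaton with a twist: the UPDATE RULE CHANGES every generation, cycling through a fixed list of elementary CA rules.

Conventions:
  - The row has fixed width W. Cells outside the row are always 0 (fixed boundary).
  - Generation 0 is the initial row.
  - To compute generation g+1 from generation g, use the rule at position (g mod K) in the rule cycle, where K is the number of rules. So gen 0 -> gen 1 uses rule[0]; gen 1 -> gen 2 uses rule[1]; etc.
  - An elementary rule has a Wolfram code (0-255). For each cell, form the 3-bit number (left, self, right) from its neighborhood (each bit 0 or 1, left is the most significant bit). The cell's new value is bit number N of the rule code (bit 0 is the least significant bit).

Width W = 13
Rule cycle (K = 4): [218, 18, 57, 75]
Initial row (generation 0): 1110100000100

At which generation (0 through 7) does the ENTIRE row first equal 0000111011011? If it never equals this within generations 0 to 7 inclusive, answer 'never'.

Gen 0: 1110100000100
Gen 1 (rule 218): 1110010001010
Gen 2 (rule 18): 0001101010001
Gen 3 (rule 57): 1101010101100
Gen 4 (rule 75): 1100000001101
Gen 5 (rule 218): 1110000011100
Gen 6 (rule 18): 0001000100010
Gen 7 (rule 57): 1100110011001

Answer: never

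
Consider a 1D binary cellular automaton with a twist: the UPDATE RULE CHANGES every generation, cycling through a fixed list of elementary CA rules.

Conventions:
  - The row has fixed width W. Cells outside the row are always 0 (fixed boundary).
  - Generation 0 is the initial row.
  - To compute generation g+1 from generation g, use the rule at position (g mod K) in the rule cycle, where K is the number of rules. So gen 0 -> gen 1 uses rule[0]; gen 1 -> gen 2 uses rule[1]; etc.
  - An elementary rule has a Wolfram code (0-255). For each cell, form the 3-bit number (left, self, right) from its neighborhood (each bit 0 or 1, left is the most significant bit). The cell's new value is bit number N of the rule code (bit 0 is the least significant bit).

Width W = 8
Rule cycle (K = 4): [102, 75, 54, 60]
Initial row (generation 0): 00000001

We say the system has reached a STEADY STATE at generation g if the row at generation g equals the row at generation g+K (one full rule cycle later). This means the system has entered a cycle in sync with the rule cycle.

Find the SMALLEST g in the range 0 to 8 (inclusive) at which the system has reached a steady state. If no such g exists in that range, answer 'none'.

Gen 0: 00000001
Gen 1 (rule 102): 00000011
Gen 2 (rule 75): 11111111
Gen 3 (rule 54): 00000000
Gen 4 (rule 60): 00000000
Gen 5 (rule 102): 00000000
Gen 6 (rule 75): 11111111
Gen 7 (rule 54): 00000000
Gen 8 (rule 60): 00000000
Gen 9 (rule 102): 00000000
Gen 10 (rule 75): 11111111
Gen 11 (rule 54): 00000000
Gen 12 (rule 60): 00000000

Answer: 2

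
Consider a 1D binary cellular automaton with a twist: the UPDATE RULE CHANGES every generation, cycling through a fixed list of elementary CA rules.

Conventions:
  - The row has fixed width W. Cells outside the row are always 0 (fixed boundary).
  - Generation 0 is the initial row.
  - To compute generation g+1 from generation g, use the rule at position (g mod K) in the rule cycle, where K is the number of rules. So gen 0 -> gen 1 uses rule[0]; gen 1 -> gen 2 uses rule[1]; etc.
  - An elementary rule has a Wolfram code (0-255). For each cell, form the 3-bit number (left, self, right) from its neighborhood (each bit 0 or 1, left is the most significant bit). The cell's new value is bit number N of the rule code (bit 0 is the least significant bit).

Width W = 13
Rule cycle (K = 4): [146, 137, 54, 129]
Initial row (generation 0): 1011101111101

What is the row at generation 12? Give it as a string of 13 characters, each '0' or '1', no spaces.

Answer: 0010000000001

Derivation:
Gen 0: 1011101111101
Gen 1 (rule 146): 0001000111000
Gen 2 (rule 137): 1100010110011
Gen 3 (rule 54): 0010111001100
Gen 4 (rule 129): 1000010000001
Gen 5 (rule 146): 0100101000010
Gen 6 (rule 137): 0000000011000
Gen 7 (rule 54): 0000000100100
Gen 8 (rule 129): 1111110000001
Gen 9 (rule 146): 0111101000010
Gen 10 (rule 137): 0111000011000
Gen 11 (rule 54): 1000100100100
Gen 12 (rule 129): 0010000000001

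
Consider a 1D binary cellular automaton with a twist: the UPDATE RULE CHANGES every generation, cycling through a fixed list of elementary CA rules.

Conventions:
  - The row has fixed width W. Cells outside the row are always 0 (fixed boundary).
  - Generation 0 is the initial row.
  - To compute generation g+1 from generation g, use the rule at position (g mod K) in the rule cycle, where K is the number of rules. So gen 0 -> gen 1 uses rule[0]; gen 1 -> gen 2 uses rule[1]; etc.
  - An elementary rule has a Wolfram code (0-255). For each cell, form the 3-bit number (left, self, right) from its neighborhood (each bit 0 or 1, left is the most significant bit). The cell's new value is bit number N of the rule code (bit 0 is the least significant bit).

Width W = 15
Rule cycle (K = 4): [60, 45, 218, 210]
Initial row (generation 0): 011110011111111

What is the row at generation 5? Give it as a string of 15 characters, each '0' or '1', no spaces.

Gen 0: 011110011111111
Gen 1 (rule 60): 010001010000000
Gen 2 (rule 45): 010101110111111
Gen 3 (rule 218): 100001110111111
Gen 4 (rule 210): 010010110011111
Gen 5 (rule 60): 011011101010000

Answer: 011011101010000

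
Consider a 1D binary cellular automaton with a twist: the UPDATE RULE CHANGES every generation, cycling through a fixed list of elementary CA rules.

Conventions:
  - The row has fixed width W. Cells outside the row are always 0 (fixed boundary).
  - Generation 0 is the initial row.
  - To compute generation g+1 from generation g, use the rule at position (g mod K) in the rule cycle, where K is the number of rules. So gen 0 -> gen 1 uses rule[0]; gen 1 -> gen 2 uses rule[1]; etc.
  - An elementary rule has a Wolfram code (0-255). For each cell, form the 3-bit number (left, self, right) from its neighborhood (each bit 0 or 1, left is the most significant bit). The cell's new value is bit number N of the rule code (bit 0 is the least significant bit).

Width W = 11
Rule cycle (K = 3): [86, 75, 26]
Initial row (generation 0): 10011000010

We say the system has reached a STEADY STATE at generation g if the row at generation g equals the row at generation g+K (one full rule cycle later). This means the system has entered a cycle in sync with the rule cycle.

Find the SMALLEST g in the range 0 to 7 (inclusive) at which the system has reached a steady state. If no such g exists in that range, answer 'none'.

Answer: 6

Derivation:
Gen 0: 10011000010
Gen 1 (rule 86): 11101100111
Gen 2 (rule 75): 10101101101
Gen 3 (rule 26): 00001001000
Gen 4 (rule 86): 00011111100
Gen 5 (rule 75): 11110000101
Gen 6 (rule 26): 10001001000
Gen 7 (rule 86): 11011111100
Gen 8 (rule 75): 11010000101
Gen 9 (rule 26): 10001001000
Gen 10 (rule 86): 11011111100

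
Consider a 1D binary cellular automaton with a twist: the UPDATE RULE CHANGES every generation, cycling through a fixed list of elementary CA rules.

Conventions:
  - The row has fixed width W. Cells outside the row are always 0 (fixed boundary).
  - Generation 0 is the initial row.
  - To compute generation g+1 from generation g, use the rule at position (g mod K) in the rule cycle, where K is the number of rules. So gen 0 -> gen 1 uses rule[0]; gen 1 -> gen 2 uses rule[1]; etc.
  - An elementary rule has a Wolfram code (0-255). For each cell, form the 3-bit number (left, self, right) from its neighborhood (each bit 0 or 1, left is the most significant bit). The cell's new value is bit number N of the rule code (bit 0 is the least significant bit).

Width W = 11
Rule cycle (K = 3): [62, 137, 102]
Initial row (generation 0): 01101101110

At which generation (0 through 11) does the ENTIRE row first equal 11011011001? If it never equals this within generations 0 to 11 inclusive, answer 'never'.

Answer: 1

Derivation:
Gen 0: 01101101110
Gen 1 (rule 62): 11011011001
Gen 2 (rule 137): 10010010000
Gen 3 (rule 102): 10110110000
Gen 4 (rule 62): 11101101000
Gen 5 (rule 137): 11001000011
Gen 6 (rule 102): 01011000101
Gen 7 (rule 62): 11110101111
Gen 8 (rule 137): 11100001110
Gen 9 (rule 102): 00100010010
Gen 10 (rule 62): 01110111111
Gen 11 (rule 137): 01100111110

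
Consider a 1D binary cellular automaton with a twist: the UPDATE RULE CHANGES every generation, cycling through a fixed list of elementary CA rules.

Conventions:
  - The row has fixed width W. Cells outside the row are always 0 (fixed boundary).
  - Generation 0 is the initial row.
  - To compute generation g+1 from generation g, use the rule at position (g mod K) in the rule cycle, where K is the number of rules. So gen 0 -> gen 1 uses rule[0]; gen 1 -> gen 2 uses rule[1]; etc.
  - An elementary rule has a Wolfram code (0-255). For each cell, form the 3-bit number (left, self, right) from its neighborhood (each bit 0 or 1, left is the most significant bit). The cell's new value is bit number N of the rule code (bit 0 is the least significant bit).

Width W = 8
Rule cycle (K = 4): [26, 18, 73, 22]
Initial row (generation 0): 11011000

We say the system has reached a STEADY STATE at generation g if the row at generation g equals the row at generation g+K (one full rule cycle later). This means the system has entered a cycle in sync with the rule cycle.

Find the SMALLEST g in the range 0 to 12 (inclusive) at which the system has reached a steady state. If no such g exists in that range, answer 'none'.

Answer: 12

Derivation:
Gen 0: 11011000
Gen 1 (rule 26): 10010100
Gen 2 (rule 18): 01100010
Gen 3 (rule 73): 01101000
Gen 4 (rule 22): 10001100
Gen 5 (rule 26): 01011010
Gen 6 (rule 18): 10000001
Gen 7 (rule 73): 00111100
Gen 8 (rule 22): 01000010
Gen 9 (rule 26): 10100101
Gen 10 (rule 18): 00011000
Gen 11 (rule 73): 11011011
Gen 12 (rule 22): 00000000
Gen 13 (rule 26): 00000000
Gen 14 (rule 18): 00000000
Gen 15 (rule 73): 11111111
Gen 16 (rule 22): 00000000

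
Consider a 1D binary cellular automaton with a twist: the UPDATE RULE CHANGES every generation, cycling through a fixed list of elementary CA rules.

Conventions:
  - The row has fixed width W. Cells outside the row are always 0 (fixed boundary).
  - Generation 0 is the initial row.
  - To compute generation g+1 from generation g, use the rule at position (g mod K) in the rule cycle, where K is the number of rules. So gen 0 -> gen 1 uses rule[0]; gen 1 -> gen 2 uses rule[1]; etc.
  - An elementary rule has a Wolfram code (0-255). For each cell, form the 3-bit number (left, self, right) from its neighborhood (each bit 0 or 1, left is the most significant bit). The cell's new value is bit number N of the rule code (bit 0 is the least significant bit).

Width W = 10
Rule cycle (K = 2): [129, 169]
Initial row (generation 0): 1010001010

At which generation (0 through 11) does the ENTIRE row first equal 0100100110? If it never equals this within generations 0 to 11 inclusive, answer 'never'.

Answer: 3

Derivation:
Gen 0: 1010001010
Gen 1 (rule 129): 0000100000
Gen 2 (rule 169): 1110001111
Gen 3 (rule 129): 0100100110
Gen 4 (rule 169): 0000000100
Gen 5 (rule 129): 1111110001
Gen 6 (rule 169): 1111100100
Gen 7 (rule 129): 0111000001
Gen 8 (rule 169): 0110011100
Gen 9 (rule 129): 0000001001
Gen 10 (rule 169): 1111100000
Gen 11 (rule 129): 0111001111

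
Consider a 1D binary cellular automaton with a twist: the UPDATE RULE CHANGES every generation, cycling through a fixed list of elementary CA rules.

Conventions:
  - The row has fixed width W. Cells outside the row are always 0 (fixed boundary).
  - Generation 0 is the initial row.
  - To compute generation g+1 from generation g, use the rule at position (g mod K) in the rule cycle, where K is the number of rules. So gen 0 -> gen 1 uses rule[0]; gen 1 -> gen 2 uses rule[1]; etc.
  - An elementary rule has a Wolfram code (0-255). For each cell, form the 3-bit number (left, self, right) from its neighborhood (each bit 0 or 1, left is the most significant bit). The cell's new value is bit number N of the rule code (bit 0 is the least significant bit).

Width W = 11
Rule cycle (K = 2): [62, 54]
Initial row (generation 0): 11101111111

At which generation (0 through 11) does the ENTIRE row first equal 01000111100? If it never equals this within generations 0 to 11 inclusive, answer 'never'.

Gen 0: 11101111111
Gen 1 (rule 62): 10011000000
Gen 2 (rule 54): 11100100000
Gen 3 (rule 62): 10011110000
Gen 4 (rule 54): 11100001000
Gen 5 (rule 62): 10010011100
Gen 6 (rule 54): 11111100010
Gen 7 (rule 62): 10000010111
Gen 8 (rule 54): 11000111000
Gen 9 (rule 62): 10101100100
Gen 10 (rule 54): 11110011110
Gen 11 (rule 62): 10001110001

Answer: never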